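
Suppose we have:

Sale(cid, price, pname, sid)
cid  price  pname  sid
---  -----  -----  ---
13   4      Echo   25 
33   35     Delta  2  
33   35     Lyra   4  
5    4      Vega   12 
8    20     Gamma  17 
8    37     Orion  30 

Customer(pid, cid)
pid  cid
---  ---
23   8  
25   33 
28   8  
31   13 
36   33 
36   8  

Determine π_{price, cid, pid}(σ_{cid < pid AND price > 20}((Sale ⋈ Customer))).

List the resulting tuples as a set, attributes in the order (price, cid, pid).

{(35, 33, 36), (37, 8, 23), (37, 8, 28), (37, 8, 36)}

Sale ⋈ Customer (natural join on cid): {(13, 4, Echo, 25, 31), (33, 35, Delta, 2, 25), (33, 35, Delta, 2, 36), (33, 35, Lyra, 4, 25), (33, 35, Lyra, 4, 36), (8, 20, Gamma, 17, 23), (8, 20, Gamma, 17, 28), (8, 20, Gamma, 17, 36), (8, 37, Orion, 30, 23), (8, 37, Orion, 30, 28), (8, 37, Orion, 30, 36)}
σ[cid < pid AND price > 20]: keep tuples satisfying cid < pid AND price > 20 → {(33, 35, Delta, 2, 36), (33, 35, Lyra, 4, 36), (8, 37, Orion, 30, 23), (8, 37, Orion, 30, 28), (8, 37, Orion, 30, 36)}
Projecting to price, cid, pid (1 duplicate(s) eliminated): {(35, 33, 36), (37, 8, 23), (37, 8, 28), (37, 8, 36)}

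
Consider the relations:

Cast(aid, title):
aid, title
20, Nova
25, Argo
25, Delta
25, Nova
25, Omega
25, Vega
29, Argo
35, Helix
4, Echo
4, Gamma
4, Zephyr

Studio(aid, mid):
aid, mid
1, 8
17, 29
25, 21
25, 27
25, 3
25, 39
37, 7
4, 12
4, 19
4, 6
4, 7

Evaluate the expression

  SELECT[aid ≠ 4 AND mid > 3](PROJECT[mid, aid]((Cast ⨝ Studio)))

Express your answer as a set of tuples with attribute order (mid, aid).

{(21, 25), (27, 25), (39, 25)}

Joining Cast and Studio on aid yields {(25, Argo, 21), (25, Argo, 27), (25, Argo, 3), (25, Argo, 39), (25, Delta, 21), (25, Delta, 27), (25, Delta, 3), (25, Delta, 39), (25, Nova, 21), (25, Nova, 27), (25, Nova, 3), (25, Nova, 39), (25, Omega, 21), (25, Omega, 27), (25, Omega, 3), (25, Omega, 39), (25, Vega, 21), (25, Vega, 27), (25, Vega, 3), (25, Vega, 39), (4, Echo, 12), (4, Echo, 19), (4, Echo, 6), (4, Echo, 7), (4, Gamma, 12), (4, Gamma, 19), (4, Gamma, 6), (4, Gamma, 7), (4, Zephyr, 12), (4, Zephyr, 19), (4, Zephyr, 6), (4, Zephyr, 7)}.
π[mid, aid]: project onto (mid, aid) (24 duplicate(s) eliminated) → {(12, 4), (19, 4), (21, 25), (27, 25), (3, 25), (39, 25), (6, 4), (7, 4)}
Filtering on aid ≠ 4 AND mid > 3 leaves {(21, 25), (27, 25), (39, 25)}.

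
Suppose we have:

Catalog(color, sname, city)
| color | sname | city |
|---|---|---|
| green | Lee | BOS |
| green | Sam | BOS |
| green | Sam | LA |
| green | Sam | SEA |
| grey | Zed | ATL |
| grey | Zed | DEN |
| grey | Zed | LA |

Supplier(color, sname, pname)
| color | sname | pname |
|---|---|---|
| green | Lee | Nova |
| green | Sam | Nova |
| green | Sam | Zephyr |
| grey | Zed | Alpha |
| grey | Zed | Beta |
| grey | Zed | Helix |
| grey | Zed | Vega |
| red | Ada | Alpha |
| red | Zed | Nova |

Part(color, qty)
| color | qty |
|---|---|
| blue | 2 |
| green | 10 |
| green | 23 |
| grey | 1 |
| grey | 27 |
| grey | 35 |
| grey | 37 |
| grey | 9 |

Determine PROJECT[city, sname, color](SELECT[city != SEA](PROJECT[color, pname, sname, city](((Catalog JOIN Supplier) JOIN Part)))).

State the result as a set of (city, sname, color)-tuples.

{(ATL, Zed, grey), (BOS, Lee, green), (BOS, Sam, green), (DEN, Zed, grey), (LA, Sam, green), (LA, Zed, grey)}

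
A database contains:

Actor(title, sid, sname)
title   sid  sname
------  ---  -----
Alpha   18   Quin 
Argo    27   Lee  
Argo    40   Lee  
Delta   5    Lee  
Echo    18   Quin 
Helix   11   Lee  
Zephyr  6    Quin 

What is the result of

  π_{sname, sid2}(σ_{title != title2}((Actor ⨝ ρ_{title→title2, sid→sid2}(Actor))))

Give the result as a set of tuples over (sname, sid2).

ρ[title→title2, sid→sid2]: schema becomes (title2, sid2, sname); tuples unchanged.
Actor ⋈ ρ_{title→title2, sid→sid2}(Actor) (natural join on sname): {(Alpha, 18, Quin, Alpha, 18), (Alpha, 18, Quin, Echo, 18), (Alpha, 18, Quin, Zephyr, 6), (Argo, 27, Lee, Argo, 27), (Argo, 27, Lee, Argo, 40), (Argo, 27, Lee, Delta, 5), (Argo, 27, Lee, Helix, 11), (Argo, 40, Lee, Argo, 27), (Argo, 40, Lee, Argo, 40), (Argo, 40, Lee, Delta, 5), (Argo, 40, Lee, Helix, 11), (Delta, 5, Lee, Argo, 27), (Delta, 5, Lee, Argo, 40), (Delta, 5, Lee, Delta, 5), (Delta, 5, Lee, Helix, 11), (Echo, 18, Quin, Alpha, 18), (Echo, 18, Quin, Echo, 18), (Echo, 18, Quin, Zephyr, 6), (Helix, 11, Lee, Argo, 27), (Helix, 11, Lee, Argo, 40), (Helix, 11, Lee, Delta, 5), (Helix, 11, Lee, Helix, 11), (Zephyr, 6, Quin, Alpha, 18), (Zephyr, 6, Quin, Echo, 18), (Zephyr, 6, Quin, Zephyr, 6)}
Filtering on title != title2 leaves {(Alpha, 18, Quin, Echo, 18), (Alpha, 18, Quin, Zephyr, 6), (Argo, 27, Lee, Delta, 5), (Argo, 27, Lee, Helix, 11), (Argo, 40, Lee, Delta, 5), (Argo, 40, Lee, Helix, 11), (Delta, 5, Lee, Argo, 27), (Delta, 5, Lee, Argo, 40), (Delta, 5, Lee, Helix, 11), (Echo, 18, Quin, Alpha, 18), (Echo, 18, Quin, Zephyr, 6), (Helix, 11, Lee, Argo, 27), (Helix, 11, Lee, Argo, 40), (Helix, 11, Lee, Delta, 5), (Zephyr, 6, Quin, Alpha, 18), (Zephyr, 6, Quin, Echo, 18)}.
Projecting to sname, sid2 (10 duplicate(s) eliminated): {(Lee, 11), (Lee, 27), (Lee, 40), (Lee, 5), (Quin, 18), (Quin, 6)}

{(Lee, 11), (Lee, 27), (Lee, 40), (Lee, 5), (Quin, 18), (Quin, 6)}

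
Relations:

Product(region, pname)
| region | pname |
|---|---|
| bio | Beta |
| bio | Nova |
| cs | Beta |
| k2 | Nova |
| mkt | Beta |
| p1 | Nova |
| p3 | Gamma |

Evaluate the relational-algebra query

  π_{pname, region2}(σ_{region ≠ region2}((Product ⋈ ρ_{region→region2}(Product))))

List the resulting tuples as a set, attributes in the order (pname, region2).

ρ[region→region2]: schema becomes (region2, pname); tuples unchanged.
Joining Product and ρ_{region→region2}(Product) on pname yields {(bio, Beta, bio), (bio, Beta, cs), (bio, Beta, mkt), (bio, Nova, bio), (bio, Nova, k2), (bio, Nova, p1), (cs, Beta, bio), (cs, Beta, cs), (cs, Beta, mkt), (k2, Nova, bio), (k2, Nova, k2), (k2, Nova, p1), (mkt, Beta, bio), (mkt, Beta, cs), (mkt, Beta, mkt), (p1, Nova, bio), (p1, Nova, k2), (p1, Nova, p1), (p3, Gamma, p3)}.
Apply σ_{region ≠ region2}; surviving tuples: {(bio, Beta, cs), (bio, Beta, mkt), (bio, Nova, k2), (bio, Nova, p1), (cs, Beta, bio), (cs, Beta, mkt), (k2, Nova, bio), (k2, Nova, p1), (mkt, Beta, bio), (mkt, Beta, cs), (p1, Nova, bio), (p1, Nova, k2)}
π_{pname, region2} gives {(Beta, bio), (Beta, cs), (Beta, mkt), (Nova, bio), (Nova, k2), (Nova, p1)} (6 duplicate(s) eliminated).

{(Beta, bio), (Beta, cs), (Beta, mkt), (Nova, bio), (Nova, k2), (Nova, p1)}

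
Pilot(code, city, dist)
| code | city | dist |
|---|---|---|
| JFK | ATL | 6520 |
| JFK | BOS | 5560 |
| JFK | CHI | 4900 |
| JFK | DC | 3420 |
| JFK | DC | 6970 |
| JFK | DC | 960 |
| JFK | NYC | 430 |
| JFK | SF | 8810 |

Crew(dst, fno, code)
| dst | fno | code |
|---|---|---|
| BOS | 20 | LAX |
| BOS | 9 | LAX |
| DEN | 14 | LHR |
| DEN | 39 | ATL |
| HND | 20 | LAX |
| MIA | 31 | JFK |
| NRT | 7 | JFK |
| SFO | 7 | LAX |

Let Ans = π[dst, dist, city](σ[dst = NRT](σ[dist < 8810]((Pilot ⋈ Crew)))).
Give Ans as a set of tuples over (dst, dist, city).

Natural join on code: {(JFK, ATL, 6520, MIA, 31), (JFK, ATL, 6520, NRT, 7), (JFK, BOS, 5560, MIA, 31), (JFK, BOS, 5560, NRT, 7), (JFK, CHI, 4900, MIA, 31), (JFK, CHI, 4900, NRT, 7), (JFK, DC, 3420, MIA, 31), (JFK, DC, 3420, NRT, 7), (JFK, DC, 6970, MIA, 31), (JFK, DC, 6970, NRT, 7), (JFK, DC, 960, MIA, 31), (JFK, DC, 960, NRT, 7), (JFK, NYC, 430, MIA, 31), (JFK, NYC, 430, NRT, 7), (JFK, SF, 8810, MIA, 31), (JFK, SF, 8810, NRT, 7)}
Apply σ_{dist < 8810}; surviving tuples: {(JFK, ATL, 6520, MIA, 31), (JFK, ATL, 6520, NRT, 7), (JFK, BOS, 5560, MIA, 31), (JFK, BOS, 5560, NRT, 7), (JFK, CHI, 4900, MIA, 31), (JFK, CHI, 4900, NRT, 7), (JFK, DC, 3420, MIA, 31), (JFK, DC, 3420, NRT, 7), (JFK, DC, 6970, MIA, 31), (JFK, DC, 6970, NRT, 7), (JFK, DC, 960, MIA, 31), (JFK, DC, 960, NRT, 7), (JFK, NYC, 430, MIA, 31), (JFK, NYC, 430, NRT, 7)}
Apply σ_{dst = NRT}; surviving tuples: {(JFK, ATL, 6520, NRT, 7), (JFK, BOS, 5560, NRT, 7), (JFK, CHI, 4900, NRT, 7), (JFK, DC, 3420, NRT, 7), (JFK, DC, 6970, NRT, 7), (JFK, DC, 960, NRT, 7), (JFK, NYC, 430, NRT, 7)}
π_{dst, dist, city} gives {(NRT, 3420, DC), (NRT, 430, NYC), (NRT, 4900, CHI), (NRT, 5560, BOS), (NRT, 6520, ATL), (NRT, 6970, DC), (NRT, 960, DC)}.

{(NRT, 3420, DC), (NRT, 430, NYC), (NRT, 4900, CHI), (NRT, 5560, BOS), (NRT, 6520, ATL), (NRT, 6970, DC), (NRT, 960, DC)}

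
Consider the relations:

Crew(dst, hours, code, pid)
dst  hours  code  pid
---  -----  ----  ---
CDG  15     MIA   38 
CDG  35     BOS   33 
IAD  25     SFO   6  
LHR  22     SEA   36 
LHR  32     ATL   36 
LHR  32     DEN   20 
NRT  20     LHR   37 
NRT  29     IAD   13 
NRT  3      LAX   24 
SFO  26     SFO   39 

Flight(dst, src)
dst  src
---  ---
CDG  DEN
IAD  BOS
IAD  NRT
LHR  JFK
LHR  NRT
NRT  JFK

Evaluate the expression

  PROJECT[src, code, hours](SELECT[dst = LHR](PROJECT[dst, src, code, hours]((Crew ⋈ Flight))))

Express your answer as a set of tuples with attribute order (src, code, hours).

Natural join on dst: {(CDG, 15, MIA, 38, DEN), (CDG, 35, BOS, 33, DEN), (IAD, 25, SFO, 6, BOS), (IAD, 25, SFO, 6, NRT), (LHR, 22, SEA, 36, JFK), (LHR, 22, SEA, 36, NRT), (LHR, 32, ATL, 36, JFK), (LHR, 32, ATL, 36, NRT), (LHR, 32, DEN, 20, JFK), (LHR, 32, DEN, 20, NRT), (NRT, 20, LHR, 37, JFK), (NRT, 29, IAD, 13, JFK), (NRT, 3, LAX, 24, JFK)}
Keep only column(s) dst, src, code, hours: {(CDG, DEN, BOS, 35), (CDG, DEN, MIA, 15), (IAD, BOS, SFO, 25), (IAD, NRT, SFO, 25), (LHR, JFK, ATL, 32), (LHR, JFK, DEN, 32), (LHR, JFK, SEA, 22), (LHR, NRT, ATL, 32), (LHR, NRT, DEN, 32), (LHR, NRT, SEA, 22), (NRT, JFK, IAD, 29), (NRT, JFK, LAX, 3), (NRT, JFK, LHR, 20)}
Apply σ_{dst = LHR}; surviving tuples: {(LHR, JFK, ATL, 32), (LHR, JFK, DEN, 32), (LHR, JFK, SEA, 22), (LHR, NRT, ATL, 32), (LHR, NRT, DEN, 32), (LHR, NRT, SEA, 22)}
Keep only column(s) src, code, hours: {(JFK, ATL, 32), (JFK, DEN, 32), (JFK, SEA, 22), (NRT, ATL, 32), (NRT, DEN, 32), (NRT, SEA, 22)}

{(JFK, ATL, 32), (JFK, DEN, 32), (JFK, SEA, 22), (NRT, ATL, 32), (NRT, DEN, 32), (NRT, SEA, 22)}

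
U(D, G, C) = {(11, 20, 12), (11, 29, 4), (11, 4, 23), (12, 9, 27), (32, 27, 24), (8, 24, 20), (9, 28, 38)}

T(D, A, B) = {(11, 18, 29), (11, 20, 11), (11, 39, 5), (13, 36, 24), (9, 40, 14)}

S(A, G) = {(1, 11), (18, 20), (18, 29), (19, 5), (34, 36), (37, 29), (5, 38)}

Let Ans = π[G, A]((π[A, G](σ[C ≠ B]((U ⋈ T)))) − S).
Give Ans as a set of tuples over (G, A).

{(20, 20), (20, 39), (28, 40), (29, 20), (29, 39), (4, 18), (4, 20), (4, 39)}

Natural join on D: {(11, 20, 12, 18, 29), (11, 20, 12, 20, 11), (11, 20, 12, 39, 5), (11, 29, 4, 18, 29), (11, 29, 4, 20, 11), (11, 29, 4, 39, 5), (11, 4, 23, 18, 29), (11, 4, 23, 20, 11), (11, 4, 23, 39, 5), (9, 28, 38, 40, 14)}
σ[C ≠ B]: keep tuples satisfying C ≠ B → {(11, 20, 12, 18, 29), (11, 20, 12, 20, 11), (11, 20, 12, 39, 5), (11, 29, 4, 18, 29), (11, 29, 4, 20, 11), (11, 29, 4, 39, 5), (11, 4, 23, 18, 29), (11, 4, 23, 20, 11), (11, 4, 23, 39, 5), (9, 28, 38, 40, 14)}
π_{A, G} gives {(18, 20), (18, 29), (18, 4), (20, 20), (20, 29), (20, 4), (39, 20), (39, 29), (39, 4), (40, 28)}.
Taking the difference: {(18, 4), (20, 20), (20, 29), (20, 4), (39, 20), (39, 29), (39, 4), (40, 28)}
π_{G, A} gives {(20, 20), (20, 39), (28, 40), (29, 20), (29, 39), (4, 18), (4, 20), (4, 39)}.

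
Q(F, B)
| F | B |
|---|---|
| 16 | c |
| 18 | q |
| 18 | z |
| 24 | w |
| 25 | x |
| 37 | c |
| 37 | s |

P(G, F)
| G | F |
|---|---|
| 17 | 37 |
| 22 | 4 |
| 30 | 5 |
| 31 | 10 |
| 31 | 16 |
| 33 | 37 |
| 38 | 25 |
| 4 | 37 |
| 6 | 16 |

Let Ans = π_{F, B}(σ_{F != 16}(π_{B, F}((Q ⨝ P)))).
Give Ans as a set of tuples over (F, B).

Q ⋈ P (natural join on F): {(16, c, 31), (16, c, 6), (25, x, 38), (37, c, 17), (37, c, 33), (37, c, 4), (37, s, 17), (37, s, 33), (37, s, 4)}
π[B, F]: project onto (B, F) (5 duplicate(s) eliminated) → {(c, 16), (c, 37), (s, 37), (x, 25)}
σ[F != 16]: keep tuples satisfying F != 16 → {(c, 37), (s, 37), (x, 25)}
π[F, B]: project onto (F, B) → {(25, x), (37, c), (37, s)}

{(25, x), (37, c), (37, s)}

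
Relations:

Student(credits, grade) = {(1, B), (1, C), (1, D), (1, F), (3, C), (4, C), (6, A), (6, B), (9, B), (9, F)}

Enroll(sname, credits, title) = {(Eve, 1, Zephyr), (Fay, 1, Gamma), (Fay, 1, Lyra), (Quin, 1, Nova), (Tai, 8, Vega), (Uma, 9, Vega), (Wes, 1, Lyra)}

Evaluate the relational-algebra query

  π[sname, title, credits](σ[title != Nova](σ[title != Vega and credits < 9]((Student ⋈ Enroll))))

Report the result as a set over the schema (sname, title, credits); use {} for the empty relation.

{(Eve, Zephyr, 1), (Fay, Gamma, 1), (Fay, Lyra, 1), (Wes, Lyra, 1)}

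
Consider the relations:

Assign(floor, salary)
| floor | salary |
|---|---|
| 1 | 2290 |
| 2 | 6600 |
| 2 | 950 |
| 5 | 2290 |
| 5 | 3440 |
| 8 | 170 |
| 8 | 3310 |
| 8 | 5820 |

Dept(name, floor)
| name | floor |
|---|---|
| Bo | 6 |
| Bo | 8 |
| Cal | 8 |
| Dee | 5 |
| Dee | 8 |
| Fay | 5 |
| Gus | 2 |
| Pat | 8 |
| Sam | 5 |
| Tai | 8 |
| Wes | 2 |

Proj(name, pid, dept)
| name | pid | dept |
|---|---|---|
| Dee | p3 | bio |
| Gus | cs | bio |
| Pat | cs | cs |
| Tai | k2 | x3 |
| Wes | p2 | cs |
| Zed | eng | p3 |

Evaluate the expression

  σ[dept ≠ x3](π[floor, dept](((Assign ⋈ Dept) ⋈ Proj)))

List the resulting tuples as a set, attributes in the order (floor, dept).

Assign ⋈ Dept (natural join on floor): {(2, 6600, Gus), (2, 6600, Wes), (2, 950, Gus), (2, 950, Wes), (5, 2290, Dee), (5, 2290, Fay), (5, 2290, Sam), (5, 3440, Dee), (5, 3440, Fay), (5, 3440, Sam), (8, 170, Bo), (8, 170, Cal), (8, 170, Dee), (8, 170, Pat), (8, 170, Tai), (8, 3310, Bo), (8, 3310, Cal), (8, 3310, Dee), (8, 3310, Pat), (8, 3310, Tai), (8, 5820, Bo), (8, 5820, Cal), (8, 5820, Dee), (8, 5820, Pat), (8, 5820, Tai)}
(Assign ⋈ Dept) ⋈ Proj (natural join on name): {(2, 6600, Gus, cs, bio), (2, 6600, Wes, p2, cs), (2, 950, Gus, cs, bio), (2, 950, Wes, p2, cs), (5, 2290, Dee, p3, bio), (5, 3440, Dee, p3, bio), (8, 170, Dee, p3, bio), (8, 170, Pat, cs, cs), (8, 170, Tai, k2, x3), (8, 3310, Dee, p3, bio), (8, 3310, Pat, cs, cs), (8, 3310, Tai, k2, x3), (8, 5820, Dee, p3, bio), (8, 5820, Pat, cs, cs), (8, 5820, Tai, k2, x3)}
Keep only column(s) floor, dept (9 duplicate(s) eliminated): {(2, bio), (2, cs), (5, bio), (8, bio), (8, cs), (8, x3)}
Apply σ_{dept ≠ x3}; surviving tuples: {(2, bio), (2, cs), (5, bio), (8, bio), (8, cs)}

{(2, bio), (2, cs), (5, bio), (8, bio), (8, cs)}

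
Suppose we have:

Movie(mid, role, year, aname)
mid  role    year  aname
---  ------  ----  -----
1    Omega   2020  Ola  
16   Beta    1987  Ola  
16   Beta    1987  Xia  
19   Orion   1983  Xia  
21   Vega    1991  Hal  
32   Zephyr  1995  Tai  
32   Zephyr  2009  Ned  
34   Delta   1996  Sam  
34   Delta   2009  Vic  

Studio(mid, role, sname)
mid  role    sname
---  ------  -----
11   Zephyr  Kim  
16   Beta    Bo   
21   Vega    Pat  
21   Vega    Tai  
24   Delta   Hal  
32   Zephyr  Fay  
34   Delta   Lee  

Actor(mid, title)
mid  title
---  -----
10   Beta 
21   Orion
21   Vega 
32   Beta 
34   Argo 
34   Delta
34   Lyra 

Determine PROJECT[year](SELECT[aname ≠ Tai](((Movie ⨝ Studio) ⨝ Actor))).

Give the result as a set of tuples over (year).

Natural join on mid, role: {(16, Beta, 1987, Ola, Bo), (16, Beta, 1987, Xia, Bo), (21, Vega, 1991, Hal, Pat), (21, Vega, 1991, Hal, Tai), (32, Zephyr, 1995, Tai, Fay), (32, Zephyr, 2009, Ned, Fay), (34, Delta, 1996, Sam, Lee), (34, Delta, 2009, Vic, Lee)}
Natural join on mid: {(21, Vega, 1991, Hal, Pat, Orion), (21, Vega, 1991, Hal, Pat, Vega), (21, Vega, 1991, Hal, Tai, Orion), (21, Vega, 1991, Hal, Tai, Vega), (32, Zephyr, 1995, Tai, Fay, Beta), (32, Zephyr, 2009, Ned, Fay, Beta), (34, Delta, 1996, Sam, Lee, Argo), (34, Delta, 1996, Sam, Lee, Delta), (34, Delta, 1996, Sam, Lee, Lyra), (34, Delta, 2009, Vic, Lee, Argo), (34, Delta, 2009, Vic, Lee, Delta), (34, Delta, 2009, Vic, Lee, Lyra)}
Apply σ_{aname ≠ Tai}; surviving tuples: {(21, Vega, 1991, Hal, Pat, Orion), (21, Vega, 1991, Hal, Pat, Vega), (21, Vega, 1991, Hal, Tai, Orion), (21, Vega, 1991, Hal, Tai, Vega), (32, Zephyr, 2009, Ned, Fay, Beta), (34, Delta, 1996, Sam, Lee, Argo), (34, Delta, 1996, Sam, Lee, Delta), (34, Delta, 1996, Sam, Lee, Lyra), (34, Delta, 2009, Vic, Lee, Argo), (34, Delta, 2009, Vic, Lee, Delta), (34, Delta, 2009, Vic, Lee, Lyra)}
Projecting to year (8 duplicate(s) eliminated): {1991, 1996, 2009}

{1991, 1996, 2009}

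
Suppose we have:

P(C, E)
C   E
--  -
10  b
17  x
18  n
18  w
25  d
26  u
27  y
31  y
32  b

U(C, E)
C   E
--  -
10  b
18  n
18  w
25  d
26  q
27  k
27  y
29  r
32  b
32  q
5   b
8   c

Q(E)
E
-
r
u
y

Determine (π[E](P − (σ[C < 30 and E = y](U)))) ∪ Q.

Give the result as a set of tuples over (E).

{b, d, n, r, u, w, x, y}

σ[C < 30 and E = y]: keep tuples satisfying C < 30 and E = y → {(27, y)}
Taking the difference: {(10, b), (17, x), (18, n), (18, w), (25, d), (26, u), (31, y), (32, b)}
π_{E} gives {b, d, n, u, w, x, y} (1 duplicate(s) eliminated).
Taking the union: {b, d, n, r, u, w, x, y}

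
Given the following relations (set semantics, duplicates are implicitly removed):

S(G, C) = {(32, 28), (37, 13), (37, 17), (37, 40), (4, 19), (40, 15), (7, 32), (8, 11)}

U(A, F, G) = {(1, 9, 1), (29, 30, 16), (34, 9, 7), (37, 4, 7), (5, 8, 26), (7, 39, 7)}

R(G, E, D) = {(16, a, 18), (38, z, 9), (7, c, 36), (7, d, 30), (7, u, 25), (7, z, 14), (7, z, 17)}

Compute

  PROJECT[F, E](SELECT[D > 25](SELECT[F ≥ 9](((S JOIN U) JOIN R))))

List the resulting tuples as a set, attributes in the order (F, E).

{(39, c), (39, d), (9, c), (9, d)}

Joining S and U on G yields {(7, 32, 34, 9), (7, 32, 37, 4), (7, 32, 7, 39)}.
Joining (S JOIN U) and R on G yields {(7, 32, 34, 9, c, 36), (7, 32, 34, 9, d, 30), (7, 32, 34, 9, u, 25), (7, 32, 34, 9, z, 14), (7, 32, 34, 9, z, 17), (7, 32, 37, 4, c, 36), (7, 32, 37, 4, d, 30), (7, 32, 37, 4, u, 25), (7, 32, 37, 4, z, 14), (7, 32, 37, 4, z, 17), (7, 32, 7, 39, c, 36), (7, 32, 7, 39, d, 30), (7, 32, 7, 39, u, 25), (7, 32, 7, 39, z, 14), (7, 32, 7, 39, z, 17)}.
Filtering on F ≥ 9 leaves {(7, 32, 34, 9, c, 36), (7, 32, 34, 9, d, 30), (7, 32, 34, 9, u, 25), (7, 32, 34, 9, z, 14), (7, 32, 34, 9, z, 17), (7, 32, 7, 39, c, 36), (7, 32, 7, 39, d, 30), (7, 32, 7, 39, u, 25), (7, 32, 7, 39, z, 14), (7, 32, 7, 39, z, 17)}.
Filtering on D > 25 leaves {(7, 32, 34, 9, c, 36), (7, 32, 34, 9, d, 30), (7, 32, 7, 39, c, 36), (7, 32, 7, 39, d, 30)}.
π[F, E]: project onto (F, E) → {(39, c), (39, d), (9, c), (9, d)}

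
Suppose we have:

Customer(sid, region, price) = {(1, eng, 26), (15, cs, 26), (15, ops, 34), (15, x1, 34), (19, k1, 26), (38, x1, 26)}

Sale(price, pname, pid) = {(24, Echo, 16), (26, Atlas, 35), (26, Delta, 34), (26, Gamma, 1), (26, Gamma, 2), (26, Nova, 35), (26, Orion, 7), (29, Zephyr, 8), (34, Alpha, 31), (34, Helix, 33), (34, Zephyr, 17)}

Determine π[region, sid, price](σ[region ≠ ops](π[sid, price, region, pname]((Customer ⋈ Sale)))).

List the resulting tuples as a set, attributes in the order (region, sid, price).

{(cs, 15, 26), (eng, 1, 26), (k1, 19, 26), (x1, 15, 34), (x1, 38, 26)}

Natural join on price: {(1, eng, 26, Atlas, 35), (1, eng, 26, Delta, 34), (1, eng, 26, Gamma, 1), (1, eng, 26, Gamma, 2), (1, eng, 26, Nova, 35), (1, eng, 26, Orion, 7), (15, cs, 26, Atlas, 35), (15, cs, 26, Delta, 34), (15, cs, 26, Gamma, 1), (15, cs, 26, Gamma, 2), (15, cs, 26, Nova, 35), (15, cs, 26, Orion, 7), (15, ops, 34, Alpha, 31), (15, ops, 34, Helix, 33), (15, ops, 34, Zephyr, 17), (15, x1, 34, Alpha, 31), (15, x1, 34, Helix, 33), (15, x1, 34, Zephyr, 17), (19, k1, 26, Atlas, 35), (19, k1, 26, Delta, 34), (19, k1, 26, Gamma, 1), (19, k1, 26, Gamma, 2), (19, k1, 26, Nova, 35), (19, k1, 26, Orion, 7), (38, x1, 26, Atlas, 35), (38, x1, 26, Delta, 34), (38, x1, 26, Gamma, 1), (38, x1, 26, Gamma, 2), (38, x1, 26, Nova, 35), (38, x1, 26, Orion, 7)}
Keep only column(s) sid, price, region, pname (4 duplicate(s) eliminated): {(1, 26, eng, Atlas), (1, 26, eng, Delta), (1, 26, eng, Gamma), (1, 26, eng, Nova), (1, 26, eng, Orion), (15, 26, cs, Atlas), (15, 26, cs, Delta), (15, 26, cs, Gamma), (15, 26, cs, Nova), (15, 26, cs, Orion), (15, 34, ops, Alpha), (15, 34, ops, Helix), (15, 34, ops, Zephyr), (15, 34, x1, Alpha), (15, 34, x1, Helix), (15, 34, x1, Zephyr), (19, 26, k1, Atlas), (19, 26, k1, Delta), (19, 26, k1, Gamma), (19, 26, k1, Nova), (19, 26, k1, Orion), (38, 26, x1, Atlas), (38, 26, x1, Delta), (38, 26, x1, Gamma), (38, 26, x1, Nova), (38, 26, x1, Orion)}
Selection region ≠ ops: {(1, 26, eng, Atlas), (1, 26, eng, Delta), (1, 26, eng, Gamma), (1, 26, eng, Nova), (1, 26, eng, Orion), (15, 26, cs, Atlas), (15, 26, cs, Delta), (15, 26, cs, Gamma), (15, 26, cs, Nova), (15, 26, cs, Orion), (15, 34, x1, Alpha), (15, 34, x1, Helix), (15, 34, x1, Zephyr), (19, 26, k1, Atlas), (19, 26, k1, Delta), (19, 26, k1, Gamma), (19, 26, k1, Nova), (19, 26, k1, Orion), (38, 26, x1, Atlas), (38, 26, x1, Delta), (38, 26, x1, Gamma), (38, 26, x1, Nova), (38, 26, x1, Orion)}
Keep only column(s) region, sid, price (18 duplicate(s) eliminated): {(cs, 15, 26), (eng, 1, 26), (k1, 19, 26), (x1, 15, 34), (x1, 38, 26)}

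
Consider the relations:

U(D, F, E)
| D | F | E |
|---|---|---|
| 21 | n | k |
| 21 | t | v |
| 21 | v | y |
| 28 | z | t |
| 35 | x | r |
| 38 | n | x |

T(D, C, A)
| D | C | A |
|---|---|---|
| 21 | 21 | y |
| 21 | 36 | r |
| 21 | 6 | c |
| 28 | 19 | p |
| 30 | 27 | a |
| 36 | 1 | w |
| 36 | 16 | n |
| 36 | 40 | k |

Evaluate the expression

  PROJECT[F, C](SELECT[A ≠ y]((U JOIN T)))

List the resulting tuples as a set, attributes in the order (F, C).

U ⋈ T (natural join on D): {(21, n, k, 21, y), (21, n, k, 36, r), (21, n, k, 6, c), (21, t, v, 21, y), (21, t, v, 36, r), (21, t, v, 6, c), (21, v, y, 21, y), (21, v, y, 36, r), (21, v, y, 6, c), (28, z, t, 19, p)}
Selection A ≠ y: {(21, n, k, 36, r), (21, n, k, 6, c), (21, t, v, 36, r), (21, t, v, 6, c), (21, v, y, 36, r), (21, v, y, 6, c), (28, z, t, 19, p)}
Projecting to F, C: {(n, 36), (n, 6), (t, 36), (t, 6), (v, 36), (v, 6), (z, 19)}

{(n, 36), (n, 6), (t, 36), (t, 6), (v, 36), (v, 6), (z, 19)}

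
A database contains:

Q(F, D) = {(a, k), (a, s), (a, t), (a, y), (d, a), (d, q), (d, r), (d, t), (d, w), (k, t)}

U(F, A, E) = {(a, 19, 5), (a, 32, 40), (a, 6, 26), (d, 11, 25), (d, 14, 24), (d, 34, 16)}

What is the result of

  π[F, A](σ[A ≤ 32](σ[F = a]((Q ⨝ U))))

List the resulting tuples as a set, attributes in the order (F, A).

Joining Q and U on F yields {(a, k, 19, 5), (a, k, 32, 40), (a, k, 6, 26), (a, s, 19, 5), (a, s, 32, 40), (a, s, 6, 26), (a, t, 19, 5), (a, t, 32, 40), (a, t, 6, 26), (a, y, 19, 5), (a, y, 32, 40), (a, y, 6, 26), (d, a, 11, 25), (d, a, 14, 24), (d, a, 34, 16), (d, q, 11, 25), (d, q, 14, 24), (d, q, 34, 16), (d, r, 11, 25), (d, r, 14, 24), (d, r, 34, 16), (d, t, 11, 25), (d, t, 14, 24), (d, t, 34, 16), (d, w, 11, 25), (d, w, 14, 24), (d, w, 34, 16)}.
σ[F = a]: keep tuples satisfying F = a → {(a, k, 19, 5), (a, k, 32, 40), (a, k, 6, 26), (a, s, 19, 5), (a, s, 32, 40), (a, s, 6, 26), (a, t, 19, 5), (a, t, 32, 40), (a, t, 6, 26), (a, y, 19, 5), (a, y, 32, 40), (a, y, 6, 26)}
σ[A ≤ 32]: keep tuples satisfying A ≤ 32 → {(a, k, 19, 5), (a, k, 32, 40), (a, k, 6, 26), (a, s, 19, 5), (a, s, 32, 40), (a, s, 6, 26), (a, t, 19, 5), (a, t, 32, 40), (a, t, 6, 26), (a, y, 19, 5), (a, y, 32, 40), (a, y, 6, 26)}
Projecting to F, A (9 duplicate(s) eliminated): {(a, 19), (a, 32), (a, 6)}

{(a, 19), (a, 32), (a, 6)}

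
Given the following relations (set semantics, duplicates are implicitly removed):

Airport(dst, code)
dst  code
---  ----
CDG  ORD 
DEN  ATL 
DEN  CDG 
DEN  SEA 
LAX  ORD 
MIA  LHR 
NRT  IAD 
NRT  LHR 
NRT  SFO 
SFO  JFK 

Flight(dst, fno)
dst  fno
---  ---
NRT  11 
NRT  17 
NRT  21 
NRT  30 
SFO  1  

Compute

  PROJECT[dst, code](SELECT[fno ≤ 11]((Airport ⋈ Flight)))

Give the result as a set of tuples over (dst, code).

Airport ⋈ Flight (natural join on dst): {(NRT, IAD, 11), (NRT, IAD, 17), (NRT, IAD, 21), (NRT, IAD, 30), (NRT, LHR, 11), (NRT, LHR, 17), (NRT, LHR, 21), (NRT, LHR, 30), (NRT, SFO, 11), (NRT, SFO, 17), (NRT, SFO, 21), (NRT, SFO, 30), (SFO, JFK, 1)}
Selection fno ≤ 11: {(NRT, IAD, 11), (NRT, LHR, 11), (NRT, SFO, 11), (SFO, JFK, 1)}
Keep only column(s) dst, code: {(NRT, IAD), (NRT, LHR), (NRT, SFO), (SFO, JFK)}

{(NRT, IAD), (NRT, LHR), (NRT, SFO), (SFO, JFK)}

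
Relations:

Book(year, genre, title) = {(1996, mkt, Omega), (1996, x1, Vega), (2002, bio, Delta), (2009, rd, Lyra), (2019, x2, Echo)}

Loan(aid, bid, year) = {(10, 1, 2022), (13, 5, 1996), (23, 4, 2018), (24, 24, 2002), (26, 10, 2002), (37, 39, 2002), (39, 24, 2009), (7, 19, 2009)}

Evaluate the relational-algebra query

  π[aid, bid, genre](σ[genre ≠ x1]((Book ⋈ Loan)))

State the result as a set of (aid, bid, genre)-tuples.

Joining Book and Loan on year yields {(1996, mkt, Omega, 13, 5), (1996, x1, Vega, 13, 5), (2002, bio, Delta, 24, 24), (2002, bio, Delta, 26, 10), (2002, bio, Delta, 37, 39), (2009, rd, Lyra, 39, 24), (2009, rd, Lyra, 7, 19)}.
Apply σ_{genre ≠ x1}; surviving tuples: {(1996, mkt, Omega, 13, 5), (2002, bio, Delta, 24, 24), (2002, bio, Delta, 26, 10), (2002, bio, Delta, 37, 39), (2009, rd, Lyra, 39, 24), (2009, rd, Lyra, 7, 19)}
π_{aid, bid, genre} gives {(13, 5, mkt), (24, 24, bio), (26, 10, bio), (37, 39, bio), (39, 24, rd), (7, 19, rd)}.

{(13, 5, mkt), (24, 24, bio), (26, 10, bio), (37, 39, bio), (39, 24, rd), (7, 19, rd)}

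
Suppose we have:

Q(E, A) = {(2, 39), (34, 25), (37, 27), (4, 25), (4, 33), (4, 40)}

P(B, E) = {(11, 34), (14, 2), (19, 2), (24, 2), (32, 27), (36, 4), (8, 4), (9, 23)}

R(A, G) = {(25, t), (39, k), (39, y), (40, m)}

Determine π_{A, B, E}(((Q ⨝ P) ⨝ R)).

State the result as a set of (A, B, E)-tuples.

{(25, 11, 34), (25, 36, 4), (25, 8, 4), (39, 14, 2), (39, 19, 2), (39, 24, 2), (40, 36, 4), (40, 8, 4)}

Q ⋈ P (natural join on E): {(2, 39, 14), (2, 39, 19), (2, 39, 24), (34, 25, 11), (4, 25, 36), (4, 25, 8), (4, 33, 36), (4, 33, 8), (4, 40, 36), (4, 40, 8)}
(Q ⨝ P) ⋈ R (natural join on A): {(2, 39, 14, k), (2, 39, 14, y), (2, 39, 19, k), (2, 39, 19, y), (2, 39, 24, k), (2, 39, 24, y), (34, 25, 11, t), (4, 25, 36, t), (4, 25, 8, t), (4, 40, 36, m), (4, 40, 8, m)}
π[A, B, E]: project onto (A, B, E) (3 duplicate(s) eliminated) → {(25, 11, 34), (25, 36, 4), (25, 8, 4), (39, 14, 2), (39, 19, 2), (39, 24, 2), (40, 36, 4), (40, 8, 4)}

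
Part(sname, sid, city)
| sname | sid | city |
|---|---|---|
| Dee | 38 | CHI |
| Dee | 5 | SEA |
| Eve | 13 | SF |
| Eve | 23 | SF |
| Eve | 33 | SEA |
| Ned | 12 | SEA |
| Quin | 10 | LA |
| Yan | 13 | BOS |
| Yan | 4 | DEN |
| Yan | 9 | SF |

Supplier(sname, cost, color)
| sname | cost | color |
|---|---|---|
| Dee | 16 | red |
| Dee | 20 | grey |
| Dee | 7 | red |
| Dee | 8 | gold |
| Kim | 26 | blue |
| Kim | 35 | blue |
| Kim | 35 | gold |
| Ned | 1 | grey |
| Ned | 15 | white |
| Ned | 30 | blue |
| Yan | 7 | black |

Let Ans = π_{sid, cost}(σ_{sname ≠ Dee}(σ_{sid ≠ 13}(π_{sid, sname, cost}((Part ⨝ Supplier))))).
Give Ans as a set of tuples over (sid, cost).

Part ⋈ Supplier (natural join on sname): {(Dee, 38, CHI, 16, red), (Dee, 38, CHI, 20, grey), (Dee, 38, CHI, 7, red), (Dee, 38, CHI, 8, gold), (Dee, 5, SEA, 16, red), (Dee, 5, SEA, 20, grey), (Dee, 5, SEA, 7, red), (Dee, 5, SEA, 8, gold), (Ned, 12, SEA, 1, grey), (Ned, 12, SEA, 15, white), (Ned, 12, SEA, 30, blue), (Yan, 13, BOS, 7, black), (Yan, 4, DEN, 7, black), (Yan, 9, SF, 7, black)}
π_{sid, sname, cost} gives {(12, Ned, 1), (12, Ned, 15), (12, Ned, 30), (13, Yan, 7), (38, Dee, 16), (38, Dee, 20), (38, Dee, 7), (38, Dee, 8), (4, Yan, 7), (5, Dee, 16), (5, Dee, 20), (5, Dee, 7), (5, Dee, 8), (9, Yan, 7)}.
Filtering on sid ≠ 13 leaves {(12, Ned, 1), (12, Ned, 15), (12, Ned, 30), (38, Dee, 16), (38, Dee, 20), (38, Dee, 7), (38, Dee, 8), (4, Yan, 7), (5, Dee, 16), (5, Dee, 20), (5, Dee, 7), (5, Dee, 8), (9, Yan, 7)}.
Filtering on sname ≠ Dee leaves {(12, Ned, 1), (12, Ned, 15), (12, Ned, 30), (4, Yan, 7), (9, Yan, 7)}.
π_{sid, cost} gives {(12, 1), (12, 15), (12, 30), (4, 7), (9, 7)}.

{(12, 1), (12, 15), (12, 30), (4, 7), (9, 7)}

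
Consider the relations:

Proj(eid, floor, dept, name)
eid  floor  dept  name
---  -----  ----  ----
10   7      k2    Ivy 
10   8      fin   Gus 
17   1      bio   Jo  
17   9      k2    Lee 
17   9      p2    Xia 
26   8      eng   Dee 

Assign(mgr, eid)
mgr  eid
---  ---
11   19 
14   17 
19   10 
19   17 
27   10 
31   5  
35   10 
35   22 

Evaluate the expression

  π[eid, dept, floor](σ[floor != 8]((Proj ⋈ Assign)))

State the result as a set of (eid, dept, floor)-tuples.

{(10, k2, 7), (17, bio, 1), (17, k2, 9), (17, p2, 9)}

Joining Proj and Assign on eid yields {(10, 7, k2, Ivy, 19), (10, 7, k2, Ivy, 27), (10, 7, k2, Ivy, 35), (10, 8, fin, Gus, 19), (10, 8, fin, Gus, 27), (10, 8, fin, Gus, 35), (17, 1, bio, Jo, 14), (17, 1, bio, Jo, 19), (17, 9, k2, Lee, 14), (17, 9, k2, Lee, 19), (17, 9, p2, Xia, 14), (17, 9, p2, Xia, 19)}.
Apply σ_{floor != 8}; surviving tuples: {(10, 7, k2, Ivy, 19), (10, 7, k2, Ivy, 27), (10, 7, k2, Ivy, 35), (17, 1, bio, Jo, 14), (17, 1, bio, Jo, 19), (17, 9, k2, Lee, 14), (17, 9, k2, Lee, 19), (17, 9, p2, Xia, 14), (17, 9, p2, Xia, 19)}
π_{eid, dept, floor} gives {(10, k2, 7), (17, bio, 1), (17, k2, 9), (17, p2, 9)} (5 duplicate(s) eliminated).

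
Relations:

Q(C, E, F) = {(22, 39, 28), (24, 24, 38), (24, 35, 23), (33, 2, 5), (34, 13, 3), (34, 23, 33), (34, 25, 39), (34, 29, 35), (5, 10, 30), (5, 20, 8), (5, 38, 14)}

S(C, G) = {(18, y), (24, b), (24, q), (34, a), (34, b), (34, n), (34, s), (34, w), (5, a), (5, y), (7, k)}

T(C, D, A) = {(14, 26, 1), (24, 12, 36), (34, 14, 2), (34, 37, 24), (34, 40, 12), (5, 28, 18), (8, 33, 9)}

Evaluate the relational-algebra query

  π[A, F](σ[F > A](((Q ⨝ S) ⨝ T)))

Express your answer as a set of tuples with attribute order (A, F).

Q ⋈ S (natural join on C): {(24, 24, 38, b), (24, 24, 38, q), (24, 35, 23, b), (24, 35, 23, q), (34, 13, 3, a), (34, 13, 3, b), (34, 13, 3, n), (34, 13, 3, s), (34, 13, 3, w), (34, 23, 33, a), (34, 23, 33, b), (34, 23, 33, n), (34, 23, 33, s), (34, 23, 33, w), (34, 25, 39, a), (34, 25, 39, b), (34, 25, 39, n), (34, 25, 39, s), (34, 25, 39, w), (34, 29, 35, a), (34, 29, 35, b), (34, 29, 35, n), (34, 29, 35, s), (34, 29, 35, w), (5, 10, 30, a), (5, 10, 30, y), (5, 20, 8, a), (5, 20, 8, y), (5, 38, 14, a), (5, 38, 14, y)}
(Q ⨝ S) ⋈ T (natural join on C): {(24, 24, 38, b, 12, 36), (24, 24, 38, q, 12, 36), (24, 35, 23, b, 12, 36), (24, 35, 23, q, 12, 36), (34, 13, 3, a, 14, 2), (34, 13, 3, a, 37, 24), (34, 13, 3, a, 40, 12), (34, 13, 3, b, 14, 2), (34, 13, 3, b, 37, 24), (34, 13, 3, b, 40, 12), (34, 13, 3, n, 14, 2), (34, 13, 3, n, 37, 24), (34, 13, 3, n, 40, 12), (34, 13, 3, s, 14, 2), (34, 13, 3, s, 37, 24), (34, 13, 3, s, 40, 12), (34, 13, 3, w, 14, 2), (34, 13, 3, w, 37, 24), (34, 13, 3, w, 40, 12), (34, 23, 33, a, 14, 2), (34, 23, 33, a, 37, 24), (34, 23, 33, a, 40, 12), (34, 23, 33, b, 14, 2), (34, 23, 33, b, 37, 24), (34, 23, 33, b, 40, 12), (34, 23, 33, n, 14, 2), (34, 23, 33, n, 37, 24), (34, 23, 33, n, 40, 12), (34, 23, 33, s, 14, 2), (34, 23, 33, s, 37, 24), (34, 23, 33, s, 40, 12), (34, 23, 33, w, 14, 2), (34, 23, 33, w, 37, 24), (34, 23, 33, w, 40, 12), (34, 25, 39, a, 14, 2), (34, 25, 39, a, 37, 24), (34, 25, 39, a, 40, 12), (34, 25, 39, b, 14, 2), (34, 25, 39, b, 37, 24), (34, 25, 39, b, 40, 12), (34, 25, 39, n, 14, 2), (34, 25, 39, n, 37, 24), (34, 25, 39, n, 40, 12), (34, 25, 39, s, 14, 2), (34, 25, 39, s, 37, 24), (34, 25, 39, s, 40, 12), (34, 25, 39, w, 14, 2), (34, 25, 39, w, 37, 24), (34, 25, 39, w, 40, 12), (34, 29, 35, a, 14, 2), (34, 29, 35, a, 37, 24), (34, 29, 35, a, 40, 12), (34, 29, 35, b, 14, 2), (34, 29, 35, b, 37, 24), (34, 29, 35, b, 40, 12), (34, 29, 35, n, 14, 2), (34, 29, 35, n, 37, 24), (34, 29, 35, n, 40, 12), (34, 29, 35, s, 14, 2), (34, 29, 35, s, 37, 24), (34, 29, 35, s, 40, 12), (34, 29, 35, w, 14, 2), (34, 29, 35, w, 37, 24), (34, 29, 35, w, 40, 12), (5, 10, 30, a, 28, 18), (5, 10, 30, y, 28, 18), (5, 20, 8, a, 28, 18), (5, 20, 8, y, 28, 18), (5, 38, 14, a, 28, 18), (5, 38, 14, y, 28, 18)}
Apply σ_{F > A}; surviving tuples: {(24, 24, 38, b, 12, 36), (24, 24, 38, q, 12, 36), (34, 13, 3, a, 14, 2), (34, 13, 3, b, 14, 2), (34, 13, 3, n, 14, 2), (34, 13, 3, s, 14, 2), (34, 13, 3, w, 14, 2), (34, 23, 33, a, 14, 2), (34, 23, 33, a, 37, 24), (34, 23, 33, a, 40, 12), (34, 23, 33, b, 14, 2), (34, 23, 33, b, 37, 24), (34, 23, 33, b, 40, 12), (34, 23, 33, n, 14, 2), (34, 23, 33, n, 37, 24), (34, 23, 33, n, 40, 12), (34, 23, 33, s, 14, 2), (34, 23, 33, s, 37, 24), (34, 23, 33, s, 40, 12), (34, 23, 33, w, 14, 2), (34, 23, 33, w, 37, 24), (34, 23, 33, w, 40, 12), (34, 25, 39, a, 14, 2), (34, 25, 39, a, 37, 24), (34, 25, 39, a, 40, 12), (34, 25, 39, b, 14, 2), (34, 25, 39, b, 37, 24), (34, 25, 39, b, 40, 12), (34, 25, 39, n, 14, 2), (34, 25, 39, n, 37, 24), (34, 25, 39, n, 40, 12), (34, 25, 39, s, 14, 2), (34, 25, 39, s, 37, 24), (34, 25, 39, s, 40, 12), (34, 25, 39, w, 14, 2), (34, 25, 39, w, 37, 24), (34, 25, 39, w, 40, 12), (34, 29, 35, a, 14, 2), (34, 29, 35, a, 37, 24), (34, 29, 35, a, 40, 12), (34, 29, 35, b, 14, 2), (34, 29, 35, b, 37, 24), (34, 29, 35, b, 40, 12), (34, 29, 35, n, 14, 2), (34, 29, 35, n, 37, 24), (34, 29, 35, n, 40, 12), (34, 29, 35, s, 14, 2), (34, 29, 35, s, 37, 24), (34, 29, 35, s, 40, 12), (34, 29, 35, w, 14, 2), (34, 29, 35, w, 37, 24), (34, 29, 35, w, 40, 12), (5, 10, 30, a, 28, 18), (5, 10, 30, y, 28, 18)}
π[A, F]: project onto (A, F) (42 duplicate(s) eliminated) → {(12, 33), (12, 35), (12, 39), (18, 30), (2, 3), (2, 33), (2, 35), (2, 39), (24, 33), (24, 35), (24, 39), (36, 38)}

{(12, 33), (12, 35), (12, 39), (18, 30), (2, 3), (2, 33), (2, 35), (2, 39), (24, 33), (24, 35), (24, 39), (36, 38)}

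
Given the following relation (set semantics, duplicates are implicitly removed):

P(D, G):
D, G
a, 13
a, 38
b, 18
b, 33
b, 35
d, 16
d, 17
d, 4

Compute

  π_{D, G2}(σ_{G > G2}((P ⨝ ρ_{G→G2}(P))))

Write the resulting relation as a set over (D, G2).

ρ[G→G2]: schema becomes (D, G2); tuples unchanged.
P ⋈ ρ_{G→G2}(P) (natural join on D): {(a, 13, 13), (a, 13, 38), (a, 38, 13), (a, 38, 38), (b, 18, 18), (b, 18, 33), (b, 18, 35), (b, 33, 18), (b, 33, 33), (b, 33, 35), (b, 35, 18), (b, 35, 33), (b, 35, 35), (d, 16, 16), (d, 16, 17), (d, 16, 4), (d, 17, 16), (d, 17, 17), (d, 17, 4), (d, 4, 16), (d, 4, 17), (d, 4, 4)}
σ[G > G2]: keep tuples satisfying G > G2 → {(a, 38, 13), (b, 33, 18), (b, 35, 18), (b, 35, 33), (d, 16, 4), (d, 17, 16), (d, 17, 4)}
π_{D, G2} gives {(a, 13), (b, 18), (b, 33), (d, 16), (d, 4)} (2 duplicate(s) eliminated).

{(a, 13), (b, 18), (b, 33), (d, 16), (d, 4)}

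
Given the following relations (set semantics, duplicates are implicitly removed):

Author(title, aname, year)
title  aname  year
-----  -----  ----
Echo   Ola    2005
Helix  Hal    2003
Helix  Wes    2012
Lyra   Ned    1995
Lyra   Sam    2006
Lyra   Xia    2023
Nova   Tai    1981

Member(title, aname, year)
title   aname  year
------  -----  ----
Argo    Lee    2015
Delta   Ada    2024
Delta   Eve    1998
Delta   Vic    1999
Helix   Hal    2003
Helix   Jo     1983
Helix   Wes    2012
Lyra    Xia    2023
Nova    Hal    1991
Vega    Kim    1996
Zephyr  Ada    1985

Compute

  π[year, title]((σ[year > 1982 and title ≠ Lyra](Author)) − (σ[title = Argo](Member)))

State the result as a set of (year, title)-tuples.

Filtering on year > 1982 and title ≠ Lyra leaves {(Echo, Ola, 2005), (Helix, Hal, 2003), (Helix, Wes, 2012)}.
Filtering on title = Argo leaves {(Argo, Lee, 2015)}.
Difference: {(Echo, Ola, 2005), (Helix, Hal, 2003), (Helix, Wes, 2012)} with {(Argo, Lee, 2015)} → {(Echo, Ola, 2005), (Helix, Hal, 2003), (Helix, Wes, 2012)}
Keep only column(s) year, title: {(2003, Helix), (2005, Echo), (2012, Helix)}

{(2003, Helix), (2005, Echo), (2012, Helix)}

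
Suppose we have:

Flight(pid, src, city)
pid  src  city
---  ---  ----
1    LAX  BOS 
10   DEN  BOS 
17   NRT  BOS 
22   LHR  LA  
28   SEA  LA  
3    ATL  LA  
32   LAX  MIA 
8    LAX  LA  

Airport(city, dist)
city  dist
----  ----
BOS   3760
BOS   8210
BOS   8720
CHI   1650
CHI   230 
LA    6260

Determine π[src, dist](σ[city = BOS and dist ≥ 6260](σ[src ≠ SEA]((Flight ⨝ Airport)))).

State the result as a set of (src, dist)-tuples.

{(DEN, 8210), (DEN, 8720), (LAX, 8210), (LAX, 8720), (NRT, 8210), (NRT, 8720)}

Joining Flight and Airport on city yields {(1, LAX, BOS, 3760), (1, LAX, BOS, 8210), (1, LAX, BOS, 8720), (10, DEN, BOS, 3760), (10, DEN, BOS, 8210), (10, DEN, BOS, 8720), (17, NRT, BOS, 3760), (17, NRT, BOS, 8210), (17, NRT, BOS, 8720), (22, LHR, LA, 6260), (28, SEA, LA, 6260), (3, ATL, LA, 6260), (8, LAX, LA, 6260)}.
Apply σ_{src ≠ SEA}; surviving tuples: {(1, LAX, BOS, 3760), (1, LAX, BOS, 8210), (1, LAX, BOS, 8720), (10, DEN, BOS, 3760), (10, DEN, BOS, 8210), (10, DEN, BOS, 8720), (17, NRT, BOS, 3760), (17, NRT, BOS, 8210), (17, NRT, BOS, 8720), (22, LHR, LA, 6260), (3, ATL, LA, 6260), (8, LAX, LA, 6260)}
Apply σ_{city = BOS and dist ≥ 6260}; surviving tuples: {(1, LAX, BOS, 8210), (1, LAX, BOS, 8720), (10, DEN, BOS, 8210), (10, DEN, BOS, 8720), (17, NRT, BOS, 8210), (17, NRT, BOS, 8720)}
Keep only column(s) src, dist: {(DEN, 8210), (DEN, 8720), (LAX, 8210), (LAX, 8720), (NRT, 8210), (NRT, 8720)}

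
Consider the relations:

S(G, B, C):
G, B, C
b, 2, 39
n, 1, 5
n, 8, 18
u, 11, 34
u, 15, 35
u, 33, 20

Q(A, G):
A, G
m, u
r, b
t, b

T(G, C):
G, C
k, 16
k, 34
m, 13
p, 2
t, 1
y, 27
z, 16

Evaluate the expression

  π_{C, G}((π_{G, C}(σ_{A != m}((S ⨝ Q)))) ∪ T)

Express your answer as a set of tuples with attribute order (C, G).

{(1, t), (13, m), (16, k), (16, z), (2, p), (27, y), (34, k), (39, b)}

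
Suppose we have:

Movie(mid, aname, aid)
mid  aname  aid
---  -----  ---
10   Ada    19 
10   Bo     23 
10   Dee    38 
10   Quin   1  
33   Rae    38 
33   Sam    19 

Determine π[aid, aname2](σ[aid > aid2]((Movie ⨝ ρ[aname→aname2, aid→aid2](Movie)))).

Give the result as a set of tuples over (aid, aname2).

{(19, Quin), (23, Ada), (23, Quin), (38, Ada), (38, Bo), (38, Quin), (38, Sam)}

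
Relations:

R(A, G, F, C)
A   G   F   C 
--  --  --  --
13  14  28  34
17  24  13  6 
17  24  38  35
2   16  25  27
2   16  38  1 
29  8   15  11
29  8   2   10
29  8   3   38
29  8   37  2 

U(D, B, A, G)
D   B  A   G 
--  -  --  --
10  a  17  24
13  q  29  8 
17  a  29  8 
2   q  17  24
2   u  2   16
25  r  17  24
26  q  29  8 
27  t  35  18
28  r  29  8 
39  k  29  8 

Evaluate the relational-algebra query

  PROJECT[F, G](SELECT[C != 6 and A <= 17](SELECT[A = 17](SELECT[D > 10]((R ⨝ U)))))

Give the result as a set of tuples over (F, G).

Joining R and U on A, G yields {(17, 24, 13, 6, 10, a), (17, 24, 13, 6, 2, q), (17, 24, 13, 6, 25, r), (17, 24, 38, 35, 10, a), (17, 24, 38, 35, 2, q), (17, 24, 38, 35, 25, r), (2, 16, 25, 27, 2, u), (2, 16, 38, 1, 2, u), (29, 8, 15, 11, 13, q), (29, 8, 15, 11, 17, a), (29, 8, 15, 11, 26, q), (29, 8, 15, 11, 28, r), (29, 8, 15, 11, 39, k), (29, 8, 2, 10, 13, q), (29, 8, 2, 10, 17, a), (29, 8, 2, 10, 26, q), (29, 8, 2, 10, 28, r), (29, 8, 2, 10, 39, k), (29, 8, 3, 38, 13, q), (29, 8, 3, 38, 17, a), (29, 8, 3, 38, 26, q), (29, 8, 3, 38, 28, r), (29, 8, 3, 38, 39, k), (29, 8, 37, 2, 13, q), (29, 8, 37, 2, 17, a), (29, 8, 37, 2, 26, q), (29, 8, 37, 2, 28, r), (29, 8, 37, 2, 39, k)}.
σ[D > 10]: keep tuples satisfying D > 10 → {(17, 24, 13, 6, 25, r), (17, 24, 38, 35, 25, r), (29, 8, 15, 11, 13, q), (29, 8, 15, 11, 17, a), (29, 8, 15, 11, 26, q), (29, 8, 15, 11, 28, r), (29, 8, 15, 11, 39, k), (29, 8, 2, 10, 13, q), (29, 8, 2, 10, 17, a), (29, 8, 2, 10, 26, q), (29, 8, 2, 10, 28, r), (29, 8, 2, 10, 39, k), (29, 8, 3, 38, 13, q), (29, 8, 3, 38, 17, a), (29, 8, 3, 38, 26, q), (29, 8, 3, 38, 28, r), (29, 8, 3, 38, 39, k), (29, 8, 37, 2, 13, q), (29, 8, 37, 2, 17, a), (29, 8, 37, 2, 26, q), (29, 8, 37, 2, 28, r), (29, 8, 37, 2, 39, k)}
σ[A = 17]: keep tuples satisfying A = 17 → {(17, 24, 13, 6, 25, r), (17, 24, 38, 35, 25, r)}
σ[C != 6 and A <= 17]: keep tuples satisfying C != 6 and A <= 17 → {(17, 24, 38, 35, 25, r)}
Keep only column(s) F, G: {(38, 24)}

{(38, 24)}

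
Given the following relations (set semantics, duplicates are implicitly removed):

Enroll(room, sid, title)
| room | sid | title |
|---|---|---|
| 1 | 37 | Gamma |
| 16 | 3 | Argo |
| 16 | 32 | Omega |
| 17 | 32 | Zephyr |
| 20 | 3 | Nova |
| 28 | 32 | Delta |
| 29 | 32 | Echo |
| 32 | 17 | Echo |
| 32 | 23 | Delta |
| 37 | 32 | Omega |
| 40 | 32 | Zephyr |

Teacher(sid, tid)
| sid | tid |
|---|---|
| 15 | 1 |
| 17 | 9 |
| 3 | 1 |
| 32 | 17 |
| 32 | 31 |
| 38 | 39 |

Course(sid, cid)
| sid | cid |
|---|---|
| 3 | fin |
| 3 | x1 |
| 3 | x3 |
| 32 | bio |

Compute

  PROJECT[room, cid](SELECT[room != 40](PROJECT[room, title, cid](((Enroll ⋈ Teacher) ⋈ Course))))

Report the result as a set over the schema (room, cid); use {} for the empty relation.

{(16, bio), (16, fin), (16, x1), (16, x3), (17, bio), (20, fin), (20, x1), (20, x3), (28, bio), (29, bio), (37, bio)}

Joining Enroll and Teacher on sid yields {(16, 3, Argo, 1), (16, 32, Omega, 17), (16, 32, Omega, 31), (17, 32, Zephyr, 17), (17, 32, Zephyr, 31), (20, 3, Nova, 1), (28, 32, Delta, 17), (28, 32, Delta, 31), (29, 32, Echo, 17), (29, 32, Echo, 31), (32, 17, Echo, 9), (37, 32, Omega, 17), (37, 32, Omega, 31), (40, 32, Zephyr, 17), (40, 32, Zephyr, 31)}.
Joining (Enroll ⋈ Teacher) and Course on sid yields {(16, 3, Argo, 1, fin), (16, 3, Argo, 1, x1), (16, 3, Argo, 1, x3), (16, 32, Omega, 17, bio), (16, 32, Omega, 31, bio), (17, 32, Zephyr, 17, bio), (17, 32, Zephyr, 31, bio), (20, 3, Nova, 1, fin), (20, 3, Nova, 1, x1), (20, 3, Nova, 1, x3), (28, 32, Delta, 17, bio), (28, 32, Delta, 31, bio), (29, 32, Echo, 17, bio), (29, 32, Echo, 31, bio), (37, 32, Omega, 17, bio), (37, 32, Omega, 31, bio), (40, 32, Zephyr, 17, bio), (40, 32, Zephyr, 31, bio)}.
Keep only column(s) room, title, cid (6 duplicate(s) eliminated): {(16, Argo, fin), (16, Argo, x1), (16, Argo, x3), (16, Omega, bio), (17, Zephyr, bio), (20, Nova, fin), (20, Nova, x1), (20, Nova, x3), (28, Delta, bio), (29, Echo, bio), (37, Omega, bio), (40, Zephyr, bio)}
Filtering on room != 40 leaves {(16, Argo, fin), (16, Argo, x1), (16, Argo, x3), (16, Omega, bio), (17, Zephyr, bio), (20, Nova, fin), (20, Nova, x1), (20, Nova, x3), (28, Delta, bio), (29, Echo, bio), (37, Omega, bio)}.
Keep only column(s) room, cid: {(16, bio), (16, fin), (16, x1), (16, x3), (17, bio), (20, fin), (20, x1), (20, x3), (28, bio), (29, bio), (37, bio)}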